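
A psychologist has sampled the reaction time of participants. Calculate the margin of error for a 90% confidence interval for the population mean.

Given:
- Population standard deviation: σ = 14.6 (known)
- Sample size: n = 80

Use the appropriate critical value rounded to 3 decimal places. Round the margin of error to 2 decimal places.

The population standard deviation σ is known, so use the z-interval margin of error formula.

For 90% confidence, z* = 1.645 (from standard normal table)

Margin of error formula for z-interval: E = z* × σ/√n

E = 1.645 × 14.6/√80
  = 1.645 × 1.632330
  = 2.6852

Rounded to 2 decimal places:

2.69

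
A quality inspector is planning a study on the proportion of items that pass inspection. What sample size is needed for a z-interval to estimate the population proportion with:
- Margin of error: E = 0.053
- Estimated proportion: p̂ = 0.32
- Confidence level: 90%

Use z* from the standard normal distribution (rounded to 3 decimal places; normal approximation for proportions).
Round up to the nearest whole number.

Using z* for proportion z-interval (normal approximation).

For 90% confidence, z* = 1.645 (from standard normal table)

Sample size formula for proportion z-interval: n = z*²p̂(1-p̂)/E²

n = 1.645² × 0.32 × 0.68 / 0.053²
  = 2.706025 × 0.2176 / 0.002809
  = 209.6230

Round up to the nearest whole number: n = 210

210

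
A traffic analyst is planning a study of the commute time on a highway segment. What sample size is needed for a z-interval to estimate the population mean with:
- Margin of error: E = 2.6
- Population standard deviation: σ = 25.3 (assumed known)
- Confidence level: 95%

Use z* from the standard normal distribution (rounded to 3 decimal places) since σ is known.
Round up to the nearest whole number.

Using z* since population σ is known (z-interval formula).

For 95% confidence, z* = 1.96 (from standard normal table)

Sample size formula for z-interval: n = (z*σ/E)²

n = (1.96 × 25.3 / 2.6)²
  = (19.072308)²
  = 363.7529

Round up to the nearest whole number: n = 364

364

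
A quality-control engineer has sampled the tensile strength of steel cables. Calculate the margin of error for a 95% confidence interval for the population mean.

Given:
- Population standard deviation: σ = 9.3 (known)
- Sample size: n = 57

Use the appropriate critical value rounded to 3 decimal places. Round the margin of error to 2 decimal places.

The population standard deviation σ is known, so use the z-interval margin of error formula.

For 95% confidence, z* = 1.96 (from standard normal table)

Margin of error formula for z-interval: E = z* × σ/√n

E = 1.96 × 9.3/√57
  = 1.96 × 1.231815
  = 2.4144

Rounded to 2 decimal places:

2.41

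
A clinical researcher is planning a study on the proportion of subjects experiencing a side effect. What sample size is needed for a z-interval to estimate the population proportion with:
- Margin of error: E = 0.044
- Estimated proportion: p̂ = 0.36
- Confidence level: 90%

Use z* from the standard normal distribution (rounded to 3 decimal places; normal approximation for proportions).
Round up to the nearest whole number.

Using z* for proportion z-interval (normal approximation).

For 90% confidence, z* = 1.645 (from standard normal table)

Sample size formula for proportion z-interval: n = z*²p̂(1-p̂)/E²

n = 1.645² × 0.36 × 0.64 / 0.044²
  = 2.706025 × 0.2304 / 0.001936
  = 322.0393

Round up to the nearest whole number: n = 323

323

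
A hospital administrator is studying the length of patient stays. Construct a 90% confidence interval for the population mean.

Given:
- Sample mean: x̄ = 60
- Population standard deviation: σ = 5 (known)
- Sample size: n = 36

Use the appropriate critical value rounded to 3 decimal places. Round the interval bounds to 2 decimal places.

The population standard deviation σ is known, so use a z-interval (standard normal critical value).

For 90% confidence, z* = 1.645 (from standard normal table)

Standard error: SE = σ/√n = 5/√36 = 0.833333

Margin of error: E = z* × SE = 1.645 × 0.833333 = 1.3708

Z-interval: x̄ ± E = 60 ± 1.3708 = (58.6292, 61.3708)

Rounded to 2 decimal places:

(58.63, 61.37)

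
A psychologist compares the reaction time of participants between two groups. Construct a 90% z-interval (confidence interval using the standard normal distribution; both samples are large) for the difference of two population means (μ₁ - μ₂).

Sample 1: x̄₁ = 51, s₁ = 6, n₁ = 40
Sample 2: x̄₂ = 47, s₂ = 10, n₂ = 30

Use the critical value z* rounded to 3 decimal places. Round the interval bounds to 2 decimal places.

Both samples are large (n₁ = 40 ≥ 30, n₂ = 30 ≥ 30), so a z-interval for the difference of means applies.

Point estimate: x̄₁ - x̄₂ = 51 - 47 = 4

Standard error: SE = √(s₁²/n₁ + s₂²/n₂)
= √(6²/40 + 10²/30)
= √(0.900000 + 3.333333)
= 2.057507

For 90% confidence, z* = 1.645 (from standard normal table)
Margin of error: E = z* × SE = 1.645 × 2.057507 = 3.3846

Z-interval: (x̄₁ - x̄₂) ± E = 4 ± 3.3846 = (0.6154, 7.3846)

Rounded to 2 decimal places:

(0.62, 7.38)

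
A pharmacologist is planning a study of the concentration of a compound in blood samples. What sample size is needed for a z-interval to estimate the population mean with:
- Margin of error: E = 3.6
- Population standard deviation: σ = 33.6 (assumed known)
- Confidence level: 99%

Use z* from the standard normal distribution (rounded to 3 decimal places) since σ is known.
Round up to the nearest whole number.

Using z* since population σ is known (z-interval formula).

For 99% confidence, z* = 2.576 (from standard normal table)

Sample size formula for z-interval: n = (z*σ/E)²

n = (2.576 × 33.6 / 3.6)²
  = (24.042667)²
  = 578.0498

Round up to the nearest whole number: n = 579

579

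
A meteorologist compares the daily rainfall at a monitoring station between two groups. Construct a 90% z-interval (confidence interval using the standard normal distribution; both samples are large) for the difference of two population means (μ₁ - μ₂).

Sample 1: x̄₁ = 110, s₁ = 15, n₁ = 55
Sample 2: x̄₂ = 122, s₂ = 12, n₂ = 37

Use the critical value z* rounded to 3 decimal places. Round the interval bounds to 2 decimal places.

Both samples are large (n₁ = 55 ≥ 30, n₂ = 37 ≥ 30), so a z-interval for the difference of means applies.

Point estimate: x̄₁ - x̄₂ = 110 - 122 = -12

Standard error: SE = √(s₁²/n₁ + s₂²/n₂)
= √(15²/55 + 12²/37)
= √(4.090909 + 3.891892)
= 2.825385

For 90% confidence, z* = 1.645 (from standard normal table)
Margin of error: E = z* × SE = 1.645 × 2.825385 = 4.6478

Z-interval: (x̄₁ - x̄₂) ± E = -12 ± 4.6478 = (-16.6478, -7.3522)

Rounded to 2 decimal places:

(-16.65, -7.35)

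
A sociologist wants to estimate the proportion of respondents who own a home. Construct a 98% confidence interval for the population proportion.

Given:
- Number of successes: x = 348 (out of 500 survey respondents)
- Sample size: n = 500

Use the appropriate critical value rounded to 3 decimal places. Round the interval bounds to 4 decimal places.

Sample proportion: p̂ = 348/500 = 0.696000

Check conditions for normal approximation:
  np̂ = 348 ≥ 10 ✓
  n(1-p̂) = 152 ≥ 10 ✓

The sample is large enough, so use a z-interval (normal approximation) for the proportion.

For 98% confidence, z* = 2.326 (from standard normal table)

Standard error: SE = √(p̂(1-p̂)/n) = √(0.696000×0.304000/500) = 0.02057105

Margin of error: E = z* × SE = 2.326 × 0.02057105 = 0.047848

Z-interval: p̂ ± E = 0.696000 ± 0.047848 = (0.648152, 0.743848)

Rounded to 4 decimal places:

(0.6482, 0.7438)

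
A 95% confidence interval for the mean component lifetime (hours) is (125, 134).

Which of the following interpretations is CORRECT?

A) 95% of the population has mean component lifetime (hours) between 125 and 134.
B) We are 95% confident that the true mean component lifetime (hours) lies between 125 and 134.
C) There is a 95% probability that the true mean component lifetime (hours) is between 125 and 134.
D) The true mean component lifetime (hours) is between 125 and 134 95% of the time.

A confidence interval represents our confidence in the procedure, not a probability statement about the parameter.

Key concept: If we repeated this sampling process many times and computed a 95% CI each time, about 95% of those intervals would contain the true population parameter.

For this specific interval (125, 134):
- Midpoint (point estimate): 129.5
- Margin of error: 4.5

The correct interpretation is the one stating confidence that the true parameter lies in the interval — option B.

B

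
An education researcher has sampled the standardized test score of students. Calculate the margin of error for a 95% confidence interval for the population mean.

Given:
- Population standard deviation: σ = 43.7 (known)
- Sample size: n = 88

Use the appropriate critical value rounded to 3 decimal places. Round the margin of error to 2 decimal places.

The population standard deviation σ is known, so use the z-interval margin of error formula.

For 95% confidence, z* = 1.96 (from standard normal table)

Margin of error formula for z-interval: E = z* × σ/√n

E = 1.96 × 43.7/√88
  = 1.96 × 4.658436
  = 9.1305

Rounded to 2 decimal places:

9.13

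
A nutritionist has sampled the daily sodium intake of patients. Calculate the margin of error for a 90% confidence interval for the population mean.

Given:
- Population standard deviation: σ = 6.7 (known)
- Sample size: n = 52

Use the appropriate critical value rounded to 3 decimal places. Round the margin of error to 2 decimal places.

The population standard deviation σ is known, so use the z-interval margin of error formula.

For 90% confidence, z* = 1.645 (from standard normal table)

Margin of error formula for z-interval: E = z* × σ/√n

E = 1.645 × 6.7/√52
  = 1.645 × 0.929123
  = 1.5284

Rounded to 2 decimal places:

1.53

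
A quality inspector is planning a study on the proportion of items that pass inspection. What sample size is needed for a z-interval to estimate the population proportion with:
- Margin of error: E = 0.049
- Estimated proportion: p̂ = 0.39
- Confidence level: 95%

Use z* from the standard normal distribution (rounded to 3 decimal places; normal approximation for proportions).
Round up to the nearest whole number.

Using z* for proportion z-interval (normal approximation).

For 95% confidence, z* = 1.96 (from standard normal table)

Sample size formula for proportion z-interval: n = z*²p̂(1-p̂)/E²

n = 1.96² × 0.39 × 0.61 / 0.049²
  = 3.8416 × 0.2379 / 0.002401
  = 380.6400

Round up to the nearest whole number: n = 381

381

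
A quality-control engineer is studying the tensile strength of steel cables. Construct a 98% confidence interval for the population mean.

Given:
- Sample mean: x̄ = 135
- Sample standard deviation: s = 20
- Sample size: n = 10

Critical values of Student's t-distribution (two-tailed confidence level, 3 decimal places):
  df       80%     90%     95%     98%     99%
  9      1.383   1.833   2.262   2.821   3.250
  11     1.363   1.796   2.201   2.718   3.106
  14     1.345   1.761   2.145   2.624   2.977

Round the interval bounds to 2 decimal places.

The population standard deviation σ is unknown (only the sample standard deviation s is given), so use a t-interval with df = n - 1 = 10 - 1 = 9.

For 98% confidence with df = 9, t* = 2.821 (from t-table)

Standard error: SE = s/√n = 20/√10 = 6.324555

Margin of error: E = t* × SE = 2.821 × 6.324555 = 17.8416

T-interval: x̄ ± E = 135 ± 17.8416 = (117.1584, 152.8416)

Rounded to 2 decimal places:

(117.16, 152.84)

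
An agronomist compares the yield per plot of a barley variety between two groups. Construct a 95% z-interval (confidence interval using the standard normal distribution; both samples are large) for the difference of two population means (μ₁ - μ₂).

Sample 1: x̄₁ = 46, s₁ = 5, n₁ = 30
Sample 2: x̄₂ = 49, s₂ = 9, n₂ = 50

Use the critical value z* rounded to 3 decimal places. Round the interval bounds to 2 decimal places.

Both samples are large (n₁ = 30 ≥ 30, n₂ = 50 ≥ 30), so a z-interval for the difference of means applies.

Point estimate: x̄₁ - x̄₂ = 46 - 49 = -3

Standard error: SE = √(s₁²/n₁ + s₂²/n₂)
= √(5²/30 + 9²/50)
= √(0.833333 + 1.620000)
= 1.566312

For 95% confidence, z* = 1.96 (from standard normal table)
Margin of error: E = z* × SE = 1.96 × 1.566312 = 3.0700

Z-interval: (x̄₁ - x̄₂) ± E = -3 ± 3.0700 = (-6.0700, 0.0700)

Rounded to 2 decimal places:

(-6.07, 0.07)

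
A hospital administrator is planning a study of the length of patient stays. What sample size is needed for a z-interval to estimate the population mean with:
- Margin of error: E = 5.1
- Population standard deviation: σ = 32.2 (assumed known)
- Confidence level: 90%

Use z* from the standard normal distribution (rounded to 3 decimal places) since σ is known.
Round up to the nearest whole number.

Using z* since population σ is known (z-interval formula).

For 90% confidence, z* = 1.645 (from standard normal table)

Sample size formula for z-interval: n = (z*σ/E)²

n = (1.645 × 32.2 / 5.1)²
  = (10.386078)²
  = 107.8706

Round up to the nearest whole number: n = 108

108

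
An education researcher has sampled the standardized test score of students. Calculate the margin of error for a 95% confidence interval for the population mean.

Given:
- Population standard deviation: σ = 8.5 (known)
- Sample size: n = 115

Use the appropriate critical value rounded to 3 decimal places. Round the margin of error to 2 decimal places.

The population standard deviation σ is known, so use the z-interval margin of error formula.

For 95% confidence, z* = 1.96 (from standard normal table)

Margin of error formula for z-interval: E = z* × σ/√n

E = 1.96 × 8.5/√115
  = 1.96 × 0.792629
  = 1.5536

Rounded to 2 decimal places:

1.55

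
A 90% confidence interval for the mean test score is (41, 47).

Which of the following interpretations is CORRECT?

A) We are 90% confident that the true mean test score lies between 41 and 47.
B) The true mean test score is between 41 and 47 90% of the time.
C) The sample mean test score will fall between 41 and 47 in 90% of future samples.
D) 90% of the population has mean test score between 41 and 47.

A confidence interval represents our confidence in the procedure, not a probability statement about the parameter.

Key concept: If we repeated this sampling process many times and computed a 90% CI each time, about 90% of those intervals would contain the true population parameter.

For this specific interval (41, 47):
- Midpoint (point estimate): 44
- Margin of error: 3

The correct interpretation is the one stating confidence that the true parameter lies in the interval — option A.

A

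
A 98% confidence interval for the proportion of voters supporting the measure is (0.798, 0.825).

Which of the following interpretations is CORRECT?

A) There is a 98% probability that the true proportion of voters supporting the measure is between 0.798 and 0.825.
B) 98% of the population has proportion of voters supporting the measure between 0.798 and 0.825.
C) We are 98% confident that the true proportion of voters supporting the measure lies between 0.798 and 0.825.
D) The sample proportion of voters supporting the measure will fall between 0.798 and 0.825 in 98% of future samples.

A confidence interval represents our confidence in the procedure, not a probability statement about the parameter.

Key concept: If we repeated this sampling process many times and computed a 98% CI each time, about 98% of those intervals would contain the true population parameter.

For this specific interval (0.798, 0.825):
- Midpoint (point estimate): 0.8115
- Margin of error: 0.0135

The correct interpretation is the one stating confidence that the true parameter lies in the interval — option C.

C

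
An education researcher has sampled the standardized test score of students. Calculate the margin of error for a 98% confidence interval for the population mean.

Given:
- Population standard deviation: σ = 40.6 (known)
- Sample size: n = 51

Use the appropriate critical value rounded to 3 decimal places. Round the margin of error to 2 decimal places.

The population standard deviation σ is known, so use the z-interval margin of error formula.

For 98% confidence, z* = 2.326 (from standard normal table)

Margin of error formula for z-interval: E = z* × σ/√n

E = 2.326 × 40.6/√51
  = 2.326 × 5.685137
  = 13.2236

Rounded to 2 decimal places:

13.22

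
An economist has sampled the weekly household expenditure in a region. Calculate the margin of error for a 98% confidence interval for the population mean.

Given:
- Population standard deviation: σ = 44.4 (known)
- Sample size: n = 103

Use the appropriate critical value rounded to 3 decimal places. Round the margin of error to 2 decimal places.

The population standard deviation σ is known, so use the z-interval margin of error formula.

For 98% confidence, z* = 2.326 (from standard normal table)

Margin of error formula for z-interval: E = z* × σ/√n

E = 2.326 × 44.4/√103
  = 2.326 × 4.374862
  = 10.1759

Rounded to 2 decimal places:

10.18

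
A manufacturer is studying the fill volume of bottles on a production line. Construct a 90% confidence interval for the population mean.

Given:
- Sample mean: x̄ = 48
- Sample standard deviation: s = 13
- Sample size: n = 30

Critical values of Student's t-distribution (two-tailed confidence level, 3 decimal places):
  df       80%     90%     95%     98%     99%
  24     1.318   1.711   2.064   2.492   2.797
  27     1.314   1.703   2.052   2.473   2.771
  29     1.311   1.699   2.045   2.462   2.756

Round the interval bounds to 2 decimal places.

The population standard deviation σ is unknown (only the sample standard deviation s is given), so use a t-interval with df = n - 1 = 30 - 1 = 29.

For 90% confidence with df = 29, t* = 1.699 (from t-table)

Standard error: SE = s/√n = 13/√30 = 2.373464

Margin of error: E = t* × SE = 1.699 × 2.373464 = 4.0325

T-interval: x̄ ± E = 48 ± 4.0325 = (43.9675, 52.0325)

Rounded to 2 decimal places:

(43.97, 52.03)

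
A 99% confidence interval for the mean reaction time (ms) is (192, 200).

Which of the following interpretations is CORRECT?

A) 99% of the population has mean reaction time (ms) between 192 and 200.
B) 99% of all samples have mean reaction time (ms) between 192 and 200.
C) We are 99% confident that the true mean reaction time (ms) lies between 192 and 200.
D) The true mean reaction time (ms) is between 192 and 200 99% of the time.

A confidence interval represents our confidence in the procedure, not a probability statement about the parameter.

Key concept: If we repeated this sampling process many times and computed a 99% CI each time, about 99% of those intervals would contain the true population parameter.

For this specific interval (192, 200):
- Midpoint (point estimate): 196
- Margin of error: 4

The correct interpretation is the one stating confidence that the true parameter lies in the interval — option C.

C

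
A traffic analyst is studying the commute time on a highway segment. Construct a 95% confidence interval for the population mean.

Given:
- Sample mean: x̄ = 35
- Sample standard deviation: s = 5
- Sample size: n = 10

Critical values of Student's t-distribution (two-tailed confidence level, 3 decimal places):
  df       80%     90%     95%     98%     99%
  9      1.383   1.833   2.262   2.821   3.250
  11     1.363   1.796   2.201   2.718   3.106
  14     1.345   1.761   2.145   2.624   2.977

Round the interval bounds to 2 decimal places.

The population standard deviation σ is unknown (only the sample standard deviation s is given), so use a t-interval with df = n - 1 = 10 - 1 = 9.

For 95% confidence with df = 9, t* = 2.262 (from t-table)

Standard error: SE = s/√n = 5/√10 = 1.581139

Margin of error: E = t* × SE = 2.262 × 1.581139 = 3.5765

T-interval: x̄ ± E = 35 ± 3.5765 = (31.4235, 38.5765)

Rounded to 2 decimal places:

(31.42, 38.58)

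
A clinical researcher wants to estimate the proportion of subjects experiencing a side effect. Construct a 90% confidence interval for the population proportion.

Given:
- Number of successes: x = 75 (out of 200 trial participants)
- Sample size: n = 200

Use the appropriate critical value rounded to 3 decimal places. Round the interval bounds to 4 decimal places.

Sample proportion: p̂ = 75/200 = 0.375000

Check conditions for normal approximation:
  np̂ = 75 ≥ 10 ✓
  n(1-p̂) = 125 ≥ 10 ✓

The sample is large enough, so use a z-interval (normal approximation) for the proportion.

For 90% confidence, z* = 1.645 (from standard normal table)

Standard error: SE = √(p̂(1-p̂)/n) = √(0.375000×0.625000/200) = 0.03423266

Margin of error: E = z* × SE = 1.645 × 0.03423266 = 0.056313

Z-interval: p̂ ± E = 0.375000 ± 0.056313 = (0.318687, 0.431313)

Rounded to 4 decimal places:

(0.3187, 0.4313)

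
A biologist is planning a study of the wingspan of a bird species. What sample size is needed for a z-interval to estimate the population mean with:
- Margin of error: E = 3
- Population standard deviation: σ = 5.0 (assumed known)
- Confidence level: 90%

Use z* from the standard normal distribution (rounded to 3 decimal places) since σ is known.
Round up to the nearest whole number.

Using z* since population σ is known (z-interval formula).

For 90% confidence, z* = 1.645 (from standard normal table)

Sample size formula for z-interval: n = (z*σ/E)²

n = (1.645 × 5.0 / 3)²
  = (2.741667)²
  = 7.5167

Round up to the nearest whole number: n = 8

8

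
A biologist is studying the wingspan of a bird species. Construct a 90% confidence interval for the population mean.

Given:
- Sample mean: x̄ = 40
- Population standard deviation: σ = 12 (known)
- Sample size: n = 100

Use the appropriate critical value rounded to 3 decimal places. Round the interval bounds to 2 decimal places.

The population standard deviation σ is known, so use a z-interval (standard normal critical value).

For 90% confidence, z* = 1.645 (from standard normal table)

Standard error: SE = σ/√n = 12/√100 = 1.200000

Margin of error: E = z* × SE = 1.645 × 1.200000 = 1.9740

Z-interval: x̄ ± E = 40 ± 1.9740 = (38.0260, 41.9740)

Rounded to 2 decimal places:

(38.03, 41.97)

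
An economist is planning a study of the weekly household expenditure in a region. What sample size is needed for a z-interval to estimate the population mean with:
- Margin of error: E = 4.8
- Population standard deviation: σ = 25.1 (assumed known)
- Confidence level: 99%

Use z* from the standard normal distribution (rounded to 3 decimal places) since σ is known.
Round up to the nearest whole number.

Using z* since population σ is known (z-interval formula).

For 99% confidence, z* = 2.576 (from standard normal table)

Sample size formula for z-interval: n = (z*σ/E)²

n = (2.576 × 25.1 / 4.8)²
  = (13.470333)²
  = 181.4499

Round up to the nearest whole number: n = 182

182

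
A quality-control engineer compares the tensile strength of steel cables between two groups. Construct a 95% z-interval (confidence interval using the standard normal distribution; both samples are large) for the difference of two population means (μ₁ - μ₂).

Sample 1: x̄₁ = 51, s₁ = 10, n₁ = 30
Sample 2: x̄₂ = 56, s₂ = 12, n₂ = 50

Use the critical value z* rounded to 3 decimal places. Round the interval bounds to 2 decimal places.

Both samples are large (n₁ = 30 ≥ 30, n₂ = 50 ≥ 30), so a z-interval for the difference of means applies.

Point estimate: x̄₁ - x̄₂ = 51 - 56 = -5

Standard error: SE = √(s₁²/n₁ + s₂²/n₂)
= √(10²/30 + 12²/50)
= √(3.333333 + 2.880000)
= 2.492656

For 95% confidence, z* = 1.96 (from standard normal table)
Margin of error: E = z* × SE = 1.96 × 2.492656 = 4.8856

Z-interval: (x̄₁ - x̄₂) ± E = -5 ± 4.8856 = (-9.8856, -0.1144)

Rounded to 2 decimal places:

(-9.89, -0.11)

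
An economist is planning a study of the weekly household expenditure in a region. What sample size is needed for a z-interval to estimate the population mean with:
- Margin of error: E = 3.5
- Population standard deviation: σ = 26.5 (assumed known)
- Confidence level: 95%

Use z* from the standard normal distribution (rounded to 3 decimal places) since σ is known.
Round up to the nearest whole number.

Using z* since population σ is known (z-interval formula).

For 95% confidence, z* = 1.96 (from standard normal table)

Sample size formula for z-interval: n = (z*σ/E)²

n = (1.96 × 26.5 / 3.5)²
  = (14.840000)²
  = 220.2256

Round up to the nearest whole number: n = 221

221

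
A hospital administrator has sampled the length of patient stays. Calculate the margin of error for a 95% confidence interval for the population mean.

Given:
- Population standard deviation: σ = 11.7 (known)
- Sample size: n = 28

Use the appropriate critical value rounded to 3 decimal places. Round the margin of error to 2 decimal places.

The population standard deviation σ is known, so use the z-interval margin of error formula.

For 95% confidence, z* = 1.96 (from standard normal table)

Margin of error formula for z-interval: E = z* × σ/√n

E = 1.96 × 11.7/√28
  = 1.96 × 2.211092
  = 4.3337

Rounded to 2 decimal places:

4.33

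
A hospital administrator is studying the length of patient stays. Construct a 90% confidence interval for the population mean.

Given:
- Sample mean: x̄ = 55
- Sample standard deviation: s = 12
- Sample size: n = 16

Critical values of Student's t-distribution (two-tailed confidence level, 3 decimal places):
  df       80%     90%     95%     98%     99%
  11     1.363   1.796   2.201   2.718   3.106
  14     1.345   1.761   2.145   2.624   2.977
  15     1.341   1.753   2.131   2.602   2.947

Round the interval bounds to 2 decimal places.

The population standard deviation σ is unknown (only the sample standard deviation s is given), so use a t-interval with df = n - 1 = 16 - 1 = 15.

For 90% confidence with df = 15, t* = 1.753 (from t-table)

Standard error: SE = s/√n = 12/√16 = 3.000000

Margin of error: E = t* × SE = 1.753 × 3.000000 = 5.2590

T-interval: x̄ ± E = 55 ± 5.2590 = (49.7410, 60.2590)

Rounded to 2 decimal places:

(49.74, 60.26)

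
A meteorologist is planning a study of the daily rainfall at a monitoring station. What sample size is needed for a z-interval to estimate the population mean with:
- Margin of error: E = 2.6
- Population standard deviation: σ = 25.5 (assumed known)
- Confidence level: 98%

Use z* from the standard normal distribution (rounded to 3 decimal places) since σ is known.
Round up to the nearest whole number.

Using z* since population σ is known (z-interval formula).

For 98% confidence, z* = 2.326 (from standard normal table)

Sample size formula for z-interval: n = (z*σ/E)²

n = (2.326 × 25.5 / 2.6)²
  = (22.812692)²
  = 520.4189

Round up to the nearest whole number: n = 521

521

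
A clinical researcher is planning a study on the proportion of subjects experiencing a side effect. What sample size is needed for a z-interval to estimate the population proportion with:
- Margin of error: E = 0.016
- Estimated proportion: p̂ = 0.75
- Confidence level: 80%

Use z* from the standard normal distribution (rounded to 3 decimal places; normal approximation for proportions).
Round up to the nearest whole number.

Using z* for proportion z-interval (normal approximation).

For 80% confidence, z* = 1.282 (from standard normal table)

Sample size formula for proportion z-interval: n = z*²p̂(1-p̂)/E²

n = 1.282² × 0.75 × 0.25 / 0.016²
  = 1.643524 × 0.1875 / 0.000256
  = 1203.7529

Round up to the nearest whole number: n = 1204

1204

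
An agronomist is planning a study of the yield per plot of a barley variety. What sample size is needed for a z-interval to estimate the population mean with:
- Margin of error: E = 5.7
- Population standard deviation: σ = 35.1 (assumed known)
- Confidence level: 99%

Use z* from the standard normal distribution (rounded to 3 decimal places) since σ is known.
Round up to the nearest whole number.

Using z* since population σ is known (z-interval formula).

For 99% confidence, z* = 2.576 (from standard normal table)

Sample size formula for z-interval: n = (z*σ/E)²

n = (2.576 × 35.1 / 5.7)²
  = (15.862737)²
  = 251.6264

Round up to the nearest whole number: n = 252

252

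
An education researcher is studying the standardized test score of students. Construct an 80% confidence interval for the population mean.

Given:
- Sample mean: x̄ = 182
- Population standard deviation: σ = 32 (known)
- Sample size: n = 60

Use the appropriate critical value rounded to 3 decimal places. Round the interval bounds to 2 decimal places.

The population standard deviation σ is known, so use a z-interval (standard normal critical value).

For 80% confidence, z* = 1.282 (from standard normal table)

Standard error: SE = σ/√n = 32/√60 = 4.131182

Margin of error: E = z* × SE = 1.282 × 4.131182 = 5.2962

Z-interval: x̄ ± E = 182 ± 5.2962 = (176.7038, 187.2962)

Rounded to 2 decimal places:

(176.70, 187.30)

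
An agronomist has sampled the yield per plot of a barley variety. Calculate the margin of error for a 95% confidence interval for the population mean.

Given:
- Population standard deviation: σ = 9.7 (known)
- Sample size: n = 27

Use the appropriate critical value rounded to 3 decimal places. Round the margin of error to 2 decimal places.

The population standard deviation σ is known, so use the z-interval margin of error formula.

For 95% confidence, z* = 1.96 (from standard normal table)

Margin of error formula for z-interval: E = z* × σ/√n

E = 1.96 × 9.7/√27
  = 1.96 × 1.866766
  = 3.6589

Rounded to 2 decimal places:

3.66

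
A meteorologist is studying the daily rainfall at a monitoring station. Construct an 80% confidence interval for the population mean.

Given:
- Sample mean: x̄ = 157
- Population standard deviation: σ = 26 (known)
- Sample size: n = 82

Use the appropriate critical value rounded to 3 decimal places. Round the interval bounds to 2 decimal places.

The population standard deviation σ is known, so use a z-interval (standard normal critical value).

For 80% confidence, z* = 1.282 (from standard normal table)

Standard error: SE = σ/√n = 26/√82 = 2.871220

Margin of error: E = z* × SE = 1.282 × 2.871220 = 3.6809

Z-interval: x̄ ± E = 157 ± 3.6809 = (153.3191, 160.6809)

Rounded to 2 decimal places:

(153.32, 160.68)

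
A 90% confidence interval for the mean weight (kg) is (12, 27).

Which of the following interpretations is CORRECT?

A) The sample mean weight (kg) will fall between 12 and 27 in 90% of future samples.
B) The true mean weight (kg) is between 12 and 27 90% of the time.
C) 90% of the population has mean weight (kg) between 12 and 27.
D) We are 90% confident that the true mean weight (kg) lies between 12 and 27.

A confidence interval represents our confidence in the procedure, not a probability statement about the parameter.

Key concept: If we repeated this sampling process many times and computed a 90% CI each time, about 90% of those intervals would contain the true population parameter.

For this specific interval (12, 27):
- Midpoint (point estimate): 19.5
- Margin of error: 7.5

The correct interpretation is the one stating confidence that the true parameter lies in the interval — option D.

D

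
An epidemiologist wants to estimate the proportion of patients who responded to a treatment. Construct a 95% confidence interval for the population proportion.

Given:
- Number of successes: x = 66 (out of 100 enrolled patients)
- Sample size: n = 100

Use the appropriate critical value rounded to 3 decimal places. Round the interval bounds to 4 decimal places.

Sample proportion: p̂ = 66/100 = 0.660000

Check conditions for normal approximation:
  np̂ = 66 ≥ 10 ✓
  n(1-p̂) = 34 ≥ 10 ✓

The sample is large enough, so use a z-interval (normal approximation) for the proportion.

For 95% confidence, z* = 1.96 (from standard normal table)

Standard error: SE = √(p̂(1-p̂)/n) = √(0.660000×0.340000/100) = 0.04737088

Margin of error: E = z* × SE = 1.96 × 0.04737088 = 0.092847

Z-interval: p̂ ± E = 0.660000 ± 0.092847 = (0.567153, 0.752847)

Rounded to 4 decimal places:

(0.5672, 0.7528)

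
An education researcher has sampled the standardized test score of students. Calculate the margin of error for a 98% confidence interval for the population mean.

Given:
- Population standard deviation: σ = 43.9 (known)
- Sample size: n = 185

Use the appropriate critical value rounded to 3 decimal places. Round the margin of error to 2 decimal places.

The population standard deviation σ is known, so use the z-interval margin of error formula.

For 98% confidence, z* = 2.326 (from standard normal table)

Margin of error formula for z-interval: E = z* × σ/√n

E = 2.326 × 43.9/√185
  = 2.326 × 3.227592
  = 7.5074

Rounded to 2 decimal places:

7.51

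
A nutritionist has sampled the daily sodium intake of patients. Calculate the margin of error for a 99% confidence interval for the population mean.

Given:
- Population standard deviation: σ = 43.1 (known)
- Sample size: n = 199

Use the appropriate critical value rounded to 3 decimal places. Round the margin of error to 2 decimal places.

The population standard deviation σ is known, so use the z-interval margin of error formula.

For 99% confidence, z* = 2.576 (from standard normal table)

Margin of error formula for z-interval: E = z* × σ/√n

E = 2.576 × 43.1/√199
  = 2.576 × 3.055278
  = 7.8704

Rounded to 2 decimal places:

7.87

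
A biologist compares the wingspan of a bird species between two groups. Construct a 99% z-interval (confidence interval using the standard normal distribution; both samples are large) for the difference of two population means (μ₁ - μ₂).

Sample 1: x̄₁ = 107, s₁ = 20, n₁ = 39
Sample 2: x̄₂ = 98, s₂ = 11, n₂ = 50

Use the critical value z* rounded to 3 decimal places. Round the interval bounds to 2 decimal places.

Both samples are large (n₁ = 39 ≥ 30, n₂ = 50 ≥ 30), so a z-interval for the difference of means applies.

Point estimate: x̄₁ - x̄₂ = 107 - 98 = 9

Standard error: SE = √(s₁²/n₁ + s₂²/n₂)
= √(20²/39 + 11²/50)
= √(10.256410 + 2.420000)
= 3.560395

For 99% confidence, z* = 2.576 (from standard normal table)
Margin of error: E = z* × SE = 2.576 × 3.560395 = 9.1716

Z-interval: (x̄₁ - x̄₂) ± E = 9 ± 9.1716 = (-0.1716, 18.1716)

Rounded to 2 decimal places:

(-0.17, 18.17)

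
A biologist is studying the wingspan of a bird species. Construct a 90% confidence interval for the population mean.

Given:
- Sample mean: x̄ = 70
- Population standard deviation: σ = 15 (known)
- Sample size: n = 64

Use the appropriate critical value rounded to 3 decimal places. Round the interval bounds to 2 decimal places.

The population standard deviation σ is known, so use a z-interval (standard normal critical value).

For 90% confidence, z* = 1.645 (from standard normal table)

Standard error: SE = σ/√n = 15/√64 = 1.875000

Margin of error: E = z* × SE = 1.645 × 1.875000 = 3.0844

Z-interval: x̄ ± E = 70 ± 3.0844 = (66.9156, 73.0844)

Rounded to 2 decimal places:

(66.92, 73.08)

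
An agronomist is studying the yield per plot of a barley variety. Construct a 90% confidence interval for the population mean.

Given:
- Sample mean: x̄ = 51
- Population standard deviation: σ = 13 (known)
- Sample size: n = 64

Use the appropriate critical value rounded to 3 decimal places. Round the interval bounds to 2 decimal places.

The population standard deviation σ is known, so use a z-interval (standard normal critical value).

For 90% confidence, z* = 1.645 (from standard normal table)

Standard error: SE = σ/√n = 13/√64 = 1.625000

Margin of error: E = z* × SE = 1.645 × 1.625000 = 2.6731

Z-interval: x̄ ± E = 51 ± 2.6731 = (48.3269, 53.6731)

Rounded to 2 decimal places:

(48.33, 53.67)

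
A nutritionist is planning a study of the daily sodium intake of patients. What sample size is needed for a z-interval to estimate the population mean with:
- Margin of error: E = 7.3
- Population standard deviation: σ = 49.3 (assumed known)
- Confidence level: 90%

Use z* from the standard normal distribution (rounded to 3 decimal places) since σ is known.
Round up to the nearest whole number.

Using z* since population σ is known (z-interval formula).

For 90% confidence, z* = 1.645 (from standard normal table)

Sample size formula for z-interval: n = (z*σ/E)²

n = (1.645 × 49.3 / 7.3)²
  = (11.109384)²
  = 123.4184

Round up to the nearest whole number: n = 124

124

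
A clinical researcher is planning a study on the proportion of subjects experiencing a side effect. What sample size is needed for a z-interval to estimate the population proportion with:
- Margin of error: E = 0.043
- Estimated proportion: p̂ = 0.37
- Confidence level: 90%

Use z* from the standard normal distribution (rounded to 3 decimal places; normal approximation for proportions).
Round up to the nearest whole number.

Using z* for proportion z-interval (normal approximation).

For 90% confidence, z* = 1.645 (from standard normal table)

Sample size formula for proportion z-interval: n = z*²p̂(1-p̂)/E²

n = 1.645² × 0.37 × 0.63 / 0.043²
  = 2.706025 × 0.2331 / 0.001849
  = 341.1436

Round up to the nearest whole number: n = 342

342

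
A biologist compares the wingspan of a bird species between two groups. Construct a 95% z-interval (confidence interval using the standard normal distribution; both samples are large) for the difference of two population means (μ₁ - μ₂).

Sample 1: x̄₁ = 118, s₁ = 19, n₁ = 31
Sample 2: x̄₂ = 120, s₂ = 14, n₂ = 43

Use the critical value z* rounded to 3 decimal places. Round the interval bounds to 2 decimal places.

Both samples are large (n₁ = 31 ≥ 30, n₂ = 43 ≥ 30), so a z-interval for the difference of means applies.

Point estimate: x̄₁ - x̄₂ = 118 - 120 = -2

Standard error: SE = √(s₁²/n₁ + s₂²/n₂)
= √(19²/31 + 14²/43)
= √(11.645161 + 4.558140)
= 4.025332

For 95% confidence, z* = 1.96 (from standard normal table)
Margin of error: E = z* × SE = 1.96 × 4.025332 = 7.8897

Z-interval: (x̄₁ - x̄₂) ± E = -2 ± 7.8897 = (-9.8897, 5.8897)

Rounded to 2 decimal places:

(-9.89, 5.89)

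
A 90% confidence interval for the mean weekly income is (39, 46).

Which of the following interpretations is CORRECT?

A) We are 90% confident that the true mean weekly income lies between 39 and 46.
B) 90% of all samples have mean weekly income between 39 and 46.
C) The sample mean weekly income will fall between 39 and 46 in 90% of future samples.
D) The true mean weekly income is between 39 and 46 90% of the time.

A confidence interval represents our confidence in the procedure, not a probability statement about the parameter.

Key concept: If we repeated this sampling process many times and computed a 90% CI each time, about 90% of those intervals would contain the true population parameter.

For this specific interval (39, 46):
- Midpoint (point estimate): 42.5
- Margin of error: 3.5

The correct interpretation is the one stating confidence that the true parameter lies in the interval — option A.

A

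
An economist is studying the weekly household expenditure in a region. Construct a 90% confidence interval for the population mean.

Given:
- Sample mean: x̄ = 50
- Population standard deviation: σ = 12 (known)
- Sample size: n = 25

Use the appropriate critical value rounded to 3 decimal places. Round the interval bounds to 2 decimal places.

The population standard deviation σ is known, so use a z-interval (standard normal critical value).

For 90% confidence, z* = 1.645 (from standard normal table)

Standard error: SE = σ/√n = 12/√25 = 2.400000

Margin of error: E = z* × SE = 1.645 × 2.400000 = 3.9480

Z-interval: x̄ ± E = 50 ± 3.9480 = (46.0520, 53.9480)

Rounded to 2 decimal places:

(46.05, 53.95)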